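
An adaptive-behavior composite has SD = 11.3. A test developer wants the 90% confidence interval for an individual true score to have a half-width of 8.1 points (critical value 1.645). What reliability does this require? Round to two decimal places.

SEM needed = half-width / z = 8.1/1.645 ≈ 4.92401
r = 1 − (4.92401/11.3)² ≈ 1 − 0.18988 ≈ 0.81012

0.81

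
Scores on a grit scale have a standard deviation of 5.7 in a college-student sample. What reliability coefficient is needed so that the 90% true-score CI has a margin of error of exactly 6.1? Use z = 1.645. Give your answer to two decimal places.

0.58

Required SEM = 6.1 / 1.645 ≈ 3.708
r = 1 − (SEM / SD)² = 1 − (3.708 / 5.7)² ≈ 1 − 0.423 ≈ 0.577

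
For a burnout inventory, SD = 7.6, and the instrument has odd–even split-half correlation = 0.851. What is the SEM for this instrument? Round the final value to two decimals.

2.16

r_full = 2·0.851 / (1 + 0.851) ≃ 0.9195
SEM = 7.6000 × √(1 − 0.9195) = 7.6000 × √0.0805 ≃ 7.6000 × 0.2837 ≃ 2.1563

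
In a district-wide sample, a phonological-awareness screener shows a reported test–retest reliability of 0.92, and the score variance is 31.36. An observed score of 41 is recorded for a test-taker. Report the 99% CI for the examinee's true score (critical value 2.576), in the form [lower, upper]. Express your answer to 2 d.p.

SD = √31.36 ≃ 5.6000
The standard error of measurement is 5.6000·√(1 − 0.9200) ≃ 5.6000·0.2828 ≃ 1.5839.
Margin = 2.576 · 1.5839 ≃ 4.0802
CI = 41 ± 4.0802 → [36.9198, 45.0802]

[36.92, 45.08]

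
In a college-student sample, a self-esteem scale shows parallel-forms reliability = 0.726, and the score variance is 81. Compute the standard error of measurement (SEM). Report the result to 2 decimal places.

4.71

SD = √81 ≈ 9.0000
SEM = 9.0000 * √(1 − 0.7260) = 9.0000 * √0.2740 ≈ 9.0000 * 0.5235 ≈ 4.7111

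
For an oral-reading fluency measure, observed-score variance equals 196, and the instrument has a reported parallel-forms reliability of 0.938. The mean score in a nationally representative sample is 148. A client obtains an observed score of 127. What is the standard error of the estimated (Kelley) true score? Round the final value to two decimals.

3.38

SD = √196 = 14.0000
SE_est = 14.0000×√(0.9380×0.0620) ≈ 3.3762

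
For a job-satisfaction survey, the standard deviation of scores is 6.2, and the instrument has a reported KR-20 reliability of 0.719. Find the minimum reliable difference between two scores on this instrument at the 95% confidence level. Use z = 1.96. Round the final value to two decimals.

SEM = 6.200 · √(1 − 0.719) = 6.200 · √0.281 ≈ 6.200 · 0.530 ≈ 3.287
SE_diff = √2 · SEM ≈ 4.648
Smallest detectable difference = 1.96·4.648 ≈ 9.110

9.11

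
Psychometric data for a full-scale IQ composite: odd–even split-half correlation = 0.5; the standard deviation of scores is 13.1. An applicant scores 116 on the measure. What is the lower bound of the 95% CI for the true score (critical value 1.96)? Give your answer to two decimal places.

101.18

Spearman-Brown: r = 2(0.5) / (1 + 0.5) = 1.0000 / 1.5000 ≈ 0.6667
SEM = 13.1000 × √(1 − 0.6667) = 13.1000 × √0.3333 ≈ 13.1000 × 0.5774 ≈ 7.5633
1.96 × SEM ≈ 14.8240
Lower limit = 116 − 14.8240 ≈ 101.1760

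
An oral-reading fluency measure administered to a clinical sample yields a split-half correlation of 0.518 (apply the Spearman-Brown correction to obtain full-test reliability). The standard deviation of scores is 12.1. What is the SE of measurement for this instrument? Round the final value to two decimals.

Spearman-Brown: r = 2(0.518) / (1 + 0.518) = 1.036 / 1.518 ≃ 0.682
SEM = 12.100*√(1 − 0.682) ≃ 6.818

6.82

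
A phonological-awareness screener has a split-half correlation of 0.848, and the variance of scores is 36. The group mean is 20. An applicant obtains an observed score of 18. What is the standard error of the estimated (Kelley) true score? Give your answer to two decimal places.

1.65

σ = 36^(1/2) = 6.0000
Full-length reliability (Spearman-Brown) = 2(0.848)/(1+0.848) ≈ 0.9177
SE_est = SD × √(r(1 − r)) = 6.0000 × √0.0755 ≈ 6.0000 × 0.2747 ≈ 1.6485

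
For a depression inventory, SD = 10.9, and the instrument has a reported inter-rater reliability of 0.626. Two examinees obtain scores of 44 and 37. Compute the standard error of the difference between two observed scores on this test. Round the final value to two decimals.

The standard error of measurement is 10.90000×√(1 − 0.62600) ≃ 10.90000×0.61156 ≃ 6.66595.
SE_diff = √2 × SEM ≃ 9.42708

9.43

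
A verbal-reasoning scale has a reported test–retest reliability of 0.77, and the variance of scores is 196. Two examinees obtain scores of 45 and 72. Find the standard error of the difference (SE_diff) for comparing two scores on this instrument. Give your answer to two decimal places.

SD = √196 ≃ 14.000
SEM = 14.000 × √(1 − 0.770) = 14.000 × √0.230 ≃ 14.000 × 0.480 ≃ 6.714
SE_diff = SEM × √2 ≃ 6.714 × 1.414 ≃ 9.495

9.50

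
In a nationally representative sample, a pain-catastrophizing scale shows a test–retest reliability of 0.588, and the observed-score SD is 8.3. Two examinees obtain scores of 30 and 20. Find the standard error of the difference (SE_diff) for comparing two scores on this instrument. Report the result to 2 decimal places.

7.53

SEM = 8.300 × √(1 − 0.588) = 8.300 × √0.412 ≈ 8.300 × 0.642 ≈ 5.328
SE_diff = √2 × SEM ≈ 7.534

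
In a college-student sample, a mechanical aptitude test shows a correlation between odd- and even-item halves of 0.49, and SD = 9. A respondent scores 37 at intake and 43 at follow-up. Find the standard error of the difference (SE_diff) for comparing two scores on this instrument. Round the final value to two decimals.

7.45

Spearman-Brown: r = 2(0.49) / (1 + 0.49) = 0.980 / 1.490 ≈ 0.658
SEM = 9.000·√(1 − 0.658) ≈ 5.265
Standard error of the difference = 5.265·√2 ≈ 7.446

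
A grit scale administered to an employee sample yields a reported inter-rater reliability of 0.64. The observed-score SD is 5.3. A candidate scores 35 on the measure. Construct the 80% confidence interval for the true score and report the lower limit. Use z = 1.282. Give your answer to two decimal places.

30.92

SEM = 5.300·√(1 − 0.640) ≃ 3.180
1.282 · SEM ≃ 4.077
Lower limit = 35 − 4.077 ≃ 30.923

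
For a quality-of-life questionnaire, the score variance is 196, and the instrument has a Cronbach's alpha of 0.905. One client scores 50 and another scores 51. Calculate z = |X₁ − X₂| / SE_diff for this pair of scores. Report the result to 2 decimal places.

SD = √196 ≈ 14.00000
SEM = 14.00000 * √(1 − 0.90500) = 14.00000 * √0.09500 ≈ 14.00000 * 0.30822 ≈ 4.31509
Standard error of the difference = 4.31509·√2 ≈ 6.10246
z = 1 / 6.10246 ≈ 0.16387

0.16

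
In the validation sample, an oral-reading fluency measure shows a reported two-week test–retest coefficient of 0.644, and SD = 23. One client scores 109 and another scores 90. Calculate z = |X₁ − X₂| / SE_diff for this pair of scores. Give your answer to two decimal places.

SEM = 23.0000 × √(1 − 0.6440) = 23.0000 × √0.3560 ≈ 23.0000 × 0.5967 ≈ 13.7231
SE_diff = SEM × √2 ≈ 13.7231 × 1.4142 ≈ 19.4074
z = 19 / 19.4074 ≈ 0.9790

0.98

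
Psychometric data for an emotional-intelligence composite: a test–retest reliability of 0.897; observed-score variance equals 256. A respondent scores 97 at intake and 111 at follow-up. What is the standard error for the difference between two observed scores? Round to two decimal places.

7.26

SD = √256 ≈ 16.0000
SEM = 16.0000 · √(1 − 0.8970) = 16.0000 · √0.1030 ≈ 16.0000 · 0.3209 ≈ 5.1350
SE_diff = √2 · SEM ≈ 7.2620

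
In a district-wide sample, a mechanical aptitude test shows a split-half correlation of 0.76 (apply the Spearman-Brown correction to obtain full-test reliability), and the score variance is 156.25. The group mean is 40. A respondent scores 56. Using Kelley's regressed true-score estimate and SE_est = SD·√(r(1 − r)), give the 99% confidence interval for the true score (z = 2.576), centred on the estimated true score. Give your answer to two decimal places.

[42.77, 64.87]

SD = √156.25 ≈ 12.500
r_full = 2·0.76 / (1 + 0.76) ≈ 0.864
T̂ = 0.864(56) + 0.136(40) ≈ 53.818
SE_est = 12.500·√[r(1 − r)] ≈ 4.290
CI = 53.818 ± 2.576 × 4.290 → [42.768, 64.868]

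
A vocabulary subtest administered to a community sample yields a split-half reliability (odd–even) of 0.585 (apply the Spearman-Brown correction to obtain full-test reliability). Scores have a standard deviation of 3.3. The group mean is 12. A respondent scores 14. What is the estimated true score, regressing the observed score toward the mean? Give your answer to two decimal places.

13.48

Spearman-Brown: r = 2(0.585) / (1 + 0.585) = 1.17000 / 1.58500 ≃ 0.73817
T̂ = 0.73817(14) + 0.26183(12) ≃ 13.47634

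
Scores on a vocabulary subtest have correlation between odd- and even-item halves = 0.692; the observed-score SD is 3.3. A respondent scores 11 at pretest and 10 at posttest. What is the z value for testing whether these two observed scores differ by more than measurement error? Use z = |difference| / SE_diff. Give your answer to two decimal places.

Full-length reliability (Spearman-Brown) = 2(0.692)/(1+0.692) ≃ 0.818
SEM = 3.300×√(1 − 0.818) ≃ 1.408
Standard error of the difference = 1.408·√2 ≃ 1.991
z = 1 / 1.991 ≃ 0.502

0.50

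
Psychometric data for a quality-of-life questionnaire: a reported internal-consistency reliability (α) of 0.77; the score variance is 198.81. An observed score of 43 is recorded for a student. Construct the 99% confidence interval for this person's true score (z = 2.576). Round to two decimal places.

SD = √198.81 = 14.100
SEM = 14.100*√(1 − 0.770) ≈ 6.762
2.576 * SEM ≈ 17.419
99% CI: 43 ± 17.419 = [25.581, 60.419]

[25.58, 60.42]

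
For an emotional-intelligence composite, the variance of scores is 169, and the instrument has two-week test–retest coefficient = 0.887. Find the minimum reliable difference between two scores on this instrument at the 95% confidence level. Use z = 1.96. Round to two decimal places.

SD = √169 = 13.000
SEM = 13.000 * √(1 − 0.887) = 13.000 * √0.113 ≈ 13.000 * 0.336 ≈ 4.370
SE_diff = SEM * √2 ≈ 4.370 * 1.414 ≈ 6.180
Minimum reliable difference = 1.96 * SE_diff ≈ 1.96 * 6.180 ≈ 12.113

12.11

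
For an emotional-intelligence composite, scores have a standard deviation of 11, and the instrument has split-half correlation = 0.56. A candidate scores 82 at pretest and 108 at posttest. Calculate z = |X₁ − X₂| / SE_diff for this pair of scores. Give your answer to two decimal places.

3.15

r_full = 2·0.56 / (1 + 0.56) ≈ 0.718
SEM = 11.000×√(1 − 0.718) ≈ 5.842
SE_diff = √2 × SEM ≈ 8.262
z = |82 − 108| / 8.262 = 26 / 8.262 ≈ 3.147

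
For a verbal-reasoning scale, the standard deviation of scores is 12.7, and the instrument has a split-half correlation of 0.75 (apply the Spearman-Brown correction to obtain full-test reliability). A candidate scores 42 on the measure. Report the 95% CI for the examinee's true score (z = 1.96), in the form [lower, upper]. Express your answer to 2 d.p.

Spearman-Brown: r = 2(0.75) / (1 + 0.75) = 1.5000 / 1.7500 ≈ 0.8571
SEM = 12.7000 · √(1 − 0.8571) = 12.7000 · √0.1429 ≈ 12.7000 · 0.3780 ≈ 4.8001
Half-width = 1.96·4.8001 ≈ 9.4083
95% CI: 42 ± 9.4083 = [32.5917, 51.4083]

[32.59, 51.41]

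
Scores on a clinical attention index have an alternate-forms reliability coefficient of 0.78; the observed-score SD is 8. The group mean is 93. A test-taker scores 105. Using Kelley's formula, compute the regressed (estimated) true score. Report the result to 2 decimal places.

102.36

Estimated true score = 0.7800*105 + (1 − 0.7800)*93 ≈ 102.3600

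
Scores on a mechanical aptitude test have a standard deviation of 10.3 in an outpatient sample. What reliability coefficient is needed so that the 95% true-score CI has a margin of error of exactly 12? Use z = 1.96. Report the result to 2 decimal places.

0.65

SEM needed = half-width / z = 12/1.96 ≈ 6.12245
Required reliability = 1 − (SEM/SD)² = 1 − 0.35333 ≈ 0.64667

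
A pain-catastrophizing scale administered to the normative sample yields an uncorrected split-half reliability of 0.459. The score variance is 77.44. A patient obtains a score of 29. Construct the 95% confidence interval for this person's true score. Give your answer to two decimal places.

[18.50, 39.50]

SD = √77.44 = 8.8000
Full-length reliability (Spearman-Brown) = 2(0.459)/(1+0.459) ≈ 0.6292
SEM = 8.8000 · √(1 − 0.6292) = 8.8000 · √0.3708 ≈ 8.8000 · 0.6089 ≈ 5.3586
Margin = 1.96 · 5.3586 ≈ 10.5029
CI = 29 ± 10.5029 → [18.4971, 39.5029]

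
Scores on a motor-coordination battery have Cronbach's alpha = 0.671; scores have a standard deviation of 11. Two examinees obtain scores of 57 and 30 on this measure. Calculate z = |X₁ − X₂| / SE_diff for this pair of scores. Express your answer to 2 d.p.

The standard error of measurement is 11.0000·√(1 − 0.6710) ≈ 11.0000·0.5736 ≈ 6.3094.
Standard error of the difference = 6.3094·√2 ≈ 8.9229
z = |57 − 30| / 8.9229 = 27 / 8.9229 ≈ 3.0259

3.03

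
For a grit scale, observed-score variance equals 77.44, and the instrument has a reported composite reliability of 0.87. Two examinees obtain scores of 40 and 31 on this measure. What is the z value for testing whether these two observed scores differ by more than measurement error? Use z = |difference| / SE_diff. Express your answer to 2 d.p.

2.01

SD = √77.44 = 8.8000
SEM = 8.8000 × √(1 − 0.8700) = 8.8000 × √0.1300 ≈ 8.8000 × 0.3606 ≈ 3.1729
SE_diff = SEM × √2 ≈ 3.1729 × 1.4142 ≈ 4.4871
z = 9 / 4.4871 ≈ 2.0057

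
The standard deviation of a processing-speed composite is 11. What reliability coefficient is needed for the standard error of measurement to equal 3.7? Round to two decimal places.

r = 1 − (3.70000/11)² ≈ 1 − 0.11314 ≈ 0.88686

0.89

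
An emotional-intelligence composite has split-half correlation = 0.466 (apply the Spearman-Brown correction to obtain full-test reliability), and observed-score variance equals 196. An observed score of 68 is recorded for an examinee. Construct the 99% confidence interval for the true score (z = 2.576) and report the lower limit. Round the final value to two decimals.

46.23

SD = √196 = 14.00000
r_full = 2·0.466 / (1 + 0.466) ≈ 0.63574
SEM = 14.00000 × √(1 − 0.63574) = 14.00000 × √0.36426 ≈ 14.00000 × 0.60354 ≈ 8.44951
2.576 × SEM ≈ 21.76595
Lower limit = 68 − 21.76595 ≈ 46.23405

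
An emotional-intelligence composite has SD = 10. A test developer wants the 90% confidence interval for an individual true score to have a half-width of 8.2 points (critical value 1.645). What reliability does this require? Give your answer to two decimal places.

0.75

Required SEM = 8.2 / 1.645 ≈ 4.9848
r = 1 − (4.9848/10)² ≈ 1 − 0.2485 ≈ 0.7515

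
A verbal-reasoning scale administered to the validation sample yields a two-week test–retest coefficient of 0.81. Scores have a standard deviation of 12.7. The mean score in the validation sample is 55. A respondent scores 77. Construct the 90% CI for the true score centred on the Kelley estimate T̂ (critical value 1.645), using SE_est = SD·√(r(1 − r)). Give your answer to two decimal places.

[64.62, 81.02]

T̂ = r·X + (1 − r)·M = 0.81000*77 + 0.19000*55 = 62.37000 + 10.45000 ≃ 72.82000
SE_est = 12.70000·√[r(1 − r)] ≃ 4.98222
CI = 72.82000 ± 1.645 * 4.98222 → [64.62425, 81.01575]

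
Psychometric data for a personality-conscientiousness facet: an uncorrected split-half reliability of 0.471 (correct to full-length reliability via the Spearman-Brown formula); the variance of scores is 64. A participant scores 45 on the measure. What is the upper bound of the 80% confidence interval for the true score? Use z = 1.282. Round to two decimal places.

SD = √64 ≈ 8.000
r_full = 2·0.471 / (1 + 0.471) ≈ 0.640
SEM = 8.000 · √(1 − 0.640) = 8.000 · √0.360 ≈ 8.000 · 0.600 ≈ 4.797
Half-width = 1.282·4.797 ≈ 6.150
Upper limit = 45 + 6.150 ≈ 51.150

51.15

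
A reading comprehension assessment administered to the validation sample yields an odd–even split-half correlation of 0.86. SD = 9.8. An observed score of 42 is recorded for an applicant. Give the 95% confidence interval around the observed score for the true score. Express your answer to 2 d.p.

Full-length reliability (Spearman-Brown) = 2(0.86)/(1+0.86) ≃ 0.925
The standard error of measurement is 9.800*√(1 − 0.925) ≃ 9.800*0.274 ≃ 2.689.
Margin = 1.96 * 2.689 ≃ 5.270
Interval: (36.730, 47.270)

[36.73, 47.27]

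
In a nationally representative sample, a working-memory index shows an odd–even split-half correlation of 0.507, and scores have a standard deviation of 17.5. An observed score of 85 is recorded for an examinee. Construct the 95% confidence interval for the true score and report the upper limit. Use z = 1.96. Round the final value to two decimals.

104.62

Spearman-Brown: r = 2(0.507) / (1 + 0.507) = 1.0140 / 1.5070 ≈ 0.6729
SEM = 17.5000 · √(1 − 0.6729) = 17.5000 · √0.3271 ≈ 17.5000 · 0.5720 ≈ 10.0093
1.96 · SEM ≈ 19.6183
Upper limit = 85 + 19.6183 ≈ 104.6183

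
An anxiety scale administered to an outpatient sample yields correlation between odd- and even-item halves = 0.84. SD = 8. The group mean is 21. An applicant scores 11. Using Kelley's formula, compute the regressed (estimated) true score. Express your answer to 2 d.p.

r_full = 2·0.84 / (1 + 0.84) ≃ 0.913
T̂ = 0.913(11) + 0.087(21) ≃ 11.870

11.87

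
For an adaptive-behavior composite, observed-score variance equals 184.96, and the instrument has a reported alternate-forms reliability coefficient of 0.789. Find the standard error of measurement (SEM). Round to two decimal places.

SD = √184.96 = 13.60000
SEM = 13.60000 · √(1 − 0.78900) = 13.60000 · √0.21100 ≈ 13.60000 · 0.45935 ≈ 6.24712

6.25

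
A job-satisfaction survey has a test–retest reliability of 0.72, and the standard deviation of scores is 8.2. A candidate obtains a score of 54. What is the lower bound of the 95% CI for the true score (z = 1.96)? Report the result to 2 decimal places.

45.50

SEM = 8.200 × √(1 − 0.720) = 8.200 × √0.280 ≈ 8.200 × 0.529 ≈ 4.339
Half-width = 1.96×4.339 ≈ 8.505
Lower bound: 54 − 8.505 = 45.495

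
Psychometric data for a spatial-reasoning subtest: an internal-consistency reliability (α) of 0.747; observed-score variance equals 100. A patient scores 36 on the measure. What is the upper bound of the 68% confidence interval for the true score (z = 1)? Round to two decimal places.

σ = 100^(1/2) = 10.000
The standard error of measurement is 10.000·√(1 − 0.747) ≃ 10.000·0.503 ≃ 5.030.
Half-width = 1·5.030 ≃ 5.030
Upper bound: 36 + 5.030 = 41.030

41.03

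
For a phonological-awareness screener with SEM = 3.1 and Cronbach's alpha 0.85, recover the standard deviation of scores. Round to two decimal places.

SD = SEM / √(1 − r) = 3.1 / √0.150 ≃ 3.1 / 0.387 ≃ 8.004

8.00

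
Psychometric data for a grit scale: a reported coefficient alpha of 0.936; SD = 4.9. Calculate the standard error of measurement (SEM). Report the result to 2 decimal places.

SEM = 4.900×√(1 − 0.936) ≈ 1.240

1.24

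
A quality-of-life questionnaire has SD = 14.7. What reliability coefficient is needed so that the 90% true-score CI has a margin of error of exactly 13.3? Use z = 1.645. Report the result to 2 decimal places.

0.70

Required SEM = 13.3 / 1.645 ≈ 8.08511
r = 1 − (SEM / SD)² = 1 − (8.08511 / 14.7)² ≈ 1 − 0.30251 ≈ 0.69749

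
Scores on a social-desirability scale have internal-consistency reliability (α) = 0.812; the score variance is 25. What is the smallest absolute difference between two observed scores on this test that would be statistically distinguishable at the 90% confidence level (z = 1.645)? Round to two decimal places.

SD = √25 ≈ 5.0000
SEM = 5.0000 · √(1 − 0.8120) = 5.0000 · √0.1880 ≈ 5.0000 · 0.4336 ≈ 2.1679
Standard error of the difference = 2.1679·√2 ≈ 3.0659
Smallest detectable difference = 1.645·3.0659 ≈ 5.0435

5.04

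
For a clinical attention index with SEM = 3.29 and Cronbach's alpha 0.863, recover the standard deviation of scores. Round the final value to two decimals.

8.89

SD = 3.29 / √(1 − 0.863) ≈ 8.889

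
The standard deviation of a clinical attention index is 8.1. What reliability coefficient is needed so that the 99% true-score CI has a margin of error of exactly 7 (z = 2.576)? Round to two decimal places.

0.89

Required SEM = 7 / 2.576 ≈ 2.717
r = 1 − (2.717/8.1)² ≈ 1 − 0.113 ≈ 0.887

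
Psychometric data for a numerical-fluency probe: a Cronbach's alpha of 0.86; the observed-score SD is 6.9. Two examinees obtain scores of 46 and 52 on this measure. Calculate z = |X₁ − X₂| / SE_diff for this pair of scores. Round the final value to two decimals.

SEM = 6.9000 * √(1 − 0.8600) = 6.9000 * √0.1400 ≈ 6.9000 * 0.3742 ≈ 2.5817
SE_diff = √2 * SEM ≈ 3.6511
z = |46 − 52| / 3.6511 = 6 / 3.6511 ≈ 1.6433

1.64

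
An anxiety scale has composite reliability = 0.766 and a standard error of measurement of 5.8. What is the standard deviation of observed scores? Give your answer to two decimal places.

SD = SEM / √(1 − r) = 5.8 / √0.2340 ≃ 5.8 / 0.4837 ≃ 11.9900

11.99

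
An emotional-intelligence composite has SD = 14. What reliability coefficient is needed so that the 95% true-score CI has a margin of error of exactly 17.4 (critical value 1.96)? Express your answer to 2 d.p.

0.60

SEM needed = half-width / z = 17.4/1.96 ≈ 8.8776
r = 1 − (SEM / SD)² = 1 − (8.8776 / 14)² ≈ 1 − 0.4021 ≈ 0.5979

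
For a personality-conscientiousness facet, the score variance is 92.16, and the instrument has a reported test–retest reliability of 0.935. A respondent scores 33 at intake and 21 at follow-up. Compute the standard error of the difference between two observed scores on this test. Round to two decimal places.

3.46

SD = √92.16 ≈ 9.6000
SEM = 9.6000 · √(1 − 0.9350) = 9.6000 · √0.0650 ≈ 9.6000 · 0.2550 ≈ 2.4475
SE_diff = SEM · √2 ≈ 2.4475 · 1.4142 ≈ 3.4613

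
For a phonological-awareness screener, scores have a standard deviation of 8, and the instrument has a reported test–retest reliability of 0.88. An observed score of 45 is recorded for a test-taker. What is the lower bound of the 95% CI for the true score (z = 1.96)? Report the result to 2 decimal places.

39.57

The standard error of measurement is 8.0000*√(1 − 0.8800) ≈ 8.0000*0.3464 ≈ 2.7713.
Half-width = 1.96*2.7713 ≈ 5.4317
Lower limit = 45 − 5.4317 ≈ 39.5683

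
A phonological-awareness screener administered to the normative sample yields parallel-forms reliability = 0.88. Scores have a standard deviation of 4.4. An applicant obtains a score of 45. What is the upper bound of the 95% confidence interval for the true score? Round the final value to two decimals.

SEM = 4.4000*√(1 − 0.8800) ≈ 1.5242
1.96 * SEM ≈ 2.9874
Upper bound: 45 + 2.9874 = 47.9874

47.99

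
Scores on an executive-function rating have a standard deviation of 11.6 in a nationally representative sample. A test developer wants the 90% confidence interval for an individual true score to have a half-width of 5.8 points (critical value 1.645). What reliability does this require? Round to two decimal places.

Required SEM = 5.8 / 1.645 ≃ 3.5258
Required reliability = 1 − (SEM/SD)² = 1 − 0.0924 ≃ 0.9076

0.91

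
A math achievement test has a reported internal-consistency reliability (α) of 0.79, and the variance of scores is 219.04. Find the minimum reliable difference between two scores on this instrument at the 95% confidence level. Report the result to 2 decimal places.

σ = 219.04^(1/2) = 14.800
SEM = 14.800×√(1 − 0.790) ≈ 6.782
Standard error of the difference = 6.782·√2 ≈ 9.591
Minimum reliable difference = 1.96 × SE_diff ≈ 1.96 × 9.591 ≈ 18.799

18.80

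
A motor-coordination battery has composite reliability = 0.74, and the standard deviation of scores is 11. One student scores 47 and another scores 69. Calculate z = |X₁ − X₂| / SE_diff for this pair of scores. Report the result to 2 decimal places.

SEM = 11.0000×√(1 − 0.7400) ≈ 5.6089
Standard error of the difference = 5.6089·√2 ≈ 7.9322
z = 22 / 7.9322 ≈ 2.7735

2.77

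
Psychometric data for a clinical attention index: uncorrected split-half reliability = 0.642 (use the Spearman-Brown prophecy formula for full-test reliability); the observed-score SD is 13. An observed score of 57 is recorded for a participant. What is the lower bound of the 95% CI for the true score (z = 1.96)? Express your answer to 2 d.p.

45.10

Spearman-Brown: r = 2(0.642) / (1 + 0.642) = 1.2840 / 1.6420 ≈ 0.7820
SEM = 13.0000 × √(1 − 0.7820) = 13.0000 × √0.2180 ≈ 13.0000 × 0.4669 ≈ 6.0701
Half-width = 1.96×6.0701 ≈ 11.8975
Lower bound: 57 − 11.8975 = 45.1025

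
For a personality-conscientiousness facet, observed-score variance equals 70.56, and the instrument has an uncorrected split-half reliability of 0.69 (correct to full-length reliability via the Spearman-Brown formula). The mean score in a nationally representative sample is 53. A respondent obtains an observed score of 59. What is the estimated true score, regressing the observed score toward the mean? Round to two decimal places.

Spearman-Brown: r = 2(0.69) / (1 + 0.69) = 1.380 / 1.690 ≈ 0.817
Estimated true score = 0.817·59 + (1 − 0.817)·53 ≈ 57.899

57.90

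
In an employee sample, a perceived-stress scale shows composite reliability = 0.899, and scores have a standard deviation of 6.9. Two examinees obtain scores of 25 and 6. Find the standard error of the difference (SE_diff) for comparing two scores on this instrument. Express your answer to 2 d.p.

The standard error of measurement is 6.900×√(1 − 0.899) ≈ 6.900×0.318 ≈ 2.193.
SE_diff = SEM × √2 ≈ 2.193 × 1.414 ≈ 3.101

3.10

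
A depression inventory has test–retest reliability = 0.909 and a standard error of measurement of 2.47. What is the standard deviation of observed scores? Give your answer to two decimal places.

σ = SEM·(1 − r)^(−1/2) ≃ 2.47·3.31497 ≃ 8.18797

8.19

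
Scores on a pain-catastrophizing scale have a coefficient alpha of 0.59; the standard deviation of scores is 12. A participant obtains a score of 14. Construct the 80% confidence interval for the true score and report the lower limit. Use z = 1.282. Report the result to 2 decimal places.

SEM = 12.0000 × √(1 − 0.5900) = 12.0000 × √0.4100 ≈ 12.0000 × 0.6403 ≈ 7.6837
Margin = 1.282 × 7.6837 ≈ 9.8506
Lower bound: 14 − 9.8506 = 4.1494

4.15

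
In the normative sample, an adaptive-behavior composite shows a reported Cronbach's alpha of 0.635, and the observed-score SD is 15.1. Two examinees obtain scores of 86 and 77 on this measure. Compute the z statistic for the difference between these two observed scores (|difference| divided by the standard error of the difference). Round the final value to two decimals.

0.70

The standard error of measurement is 15.10000*√(1 − 0.63500) ≃ 15.10000*0.60415 ≃ 9.12270.
Standard error of the difference = 9.12270·√2 ≃ 12.90145
z = 9 / 12.90145 ≃ 0.69760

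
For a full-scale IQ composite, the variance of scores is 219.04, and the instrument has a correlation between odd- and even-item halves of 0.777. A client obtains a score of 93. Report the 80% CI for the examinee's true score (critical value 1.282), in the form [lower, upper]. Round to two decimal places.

[86.28, 99.72]

SD = √219.04 ≈ 14.8000
r_full = 2·0.777 / (1 + 0.777) ≈ 0.8745
The standard error of measurement is 14.8000×√(1 − 0.8745) ≈ 14.8000×0.3542 ≈ 5.2429.
1.282 × SEM ≈ 6.7214
CI = 93 ± 6.7214 → [86.2786, 99.7214]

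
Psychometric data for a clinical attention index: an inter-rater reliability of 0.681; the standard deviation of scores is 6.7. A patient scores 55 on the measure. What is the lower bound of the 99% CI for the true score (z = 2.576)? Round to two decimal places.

SEM = 6.700 * √(1 − 0.681) = 6.700 * √0.319 ≈ 6.700 * 0.565 ≈ 3.784
Half-width = 2.576*3.784 ≈ 9.748
Lower limit = 55 − 9.748 ≈ 45.252

45.25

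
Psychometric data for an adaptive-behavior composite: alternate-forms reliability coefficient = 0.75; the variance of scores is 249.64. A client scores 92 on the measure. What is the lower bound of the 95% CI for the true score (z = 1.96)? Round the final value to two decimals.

76.52

SD = √249.64 = 15.8000
SEM = 15.8000·√(1 − 0.7500) ≈ 7.9000
Margin = 1.96 · 7.9000 ≈ 15.4840
Lower limit = 92 − 15.4840 ≈ 76.5160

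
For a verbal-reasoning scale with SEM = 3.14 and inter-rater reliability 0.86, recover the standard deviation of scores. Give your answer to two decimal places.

SD = SEM / √(1 − r) = 3.14 / √0.1400 ≈ 3.14 / 0.3742 ≈ 8.3920

8.39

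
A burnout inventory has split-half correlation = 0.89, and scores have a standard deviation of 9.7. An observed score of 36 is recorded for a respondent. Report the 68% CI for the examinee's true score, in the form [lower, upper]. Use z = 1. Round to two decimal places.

[33.66, 38.34]

Spearman-Brown: r = 2(0.89) / (1 + 0.89) = 1.78000 / 1.89000 ≈ 0.94180
The standard error of measurement is 9.70000·√(1 − 0.94180) ≈ 9.70000·0.24125 ≈ 2.34011.
1 · SEM ≈ 2.34011
CI = 36 ± 2.34011 → [33.65989, 38.34011]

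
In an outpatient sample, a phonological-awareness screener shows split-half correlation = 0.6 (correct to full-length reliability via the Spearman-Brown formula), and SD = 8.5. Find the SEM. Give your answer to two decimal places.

r_full = 2·0.6 / (1 + 0.6) ≈ 0.750
SEM = 8.500·√(1 − 0.750) ≈ 4.250

4.25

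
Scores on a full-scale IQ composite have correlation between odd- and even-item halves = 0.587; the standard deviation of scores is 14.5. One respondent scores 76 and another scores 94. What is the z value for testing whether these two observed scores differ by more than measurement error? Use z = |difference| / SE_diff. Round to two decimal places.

r_full = 2·0.587 / (1 + 0.587) ≈ 0.7398
SEM = 14.5000×√(1 − 0.7398) ≈ 7.3970
SE_diff = √2 × SEM ≈ 10.4609
z = |76 − 94| / 10.4609 = 18 / 10.4609 ≈ 1.7207

1.72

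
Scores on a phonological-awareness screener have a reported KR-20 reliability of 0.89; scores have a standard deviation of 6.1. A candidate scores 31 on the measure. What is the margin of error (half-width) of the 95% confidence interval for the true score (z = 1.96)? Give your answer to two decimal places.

The standard error of measurement is 6.100×√(1 − 0.890) ≈ 6.100×0.332 ≈ 2.023.
1.96 × SEM ≈ 3.965

3.97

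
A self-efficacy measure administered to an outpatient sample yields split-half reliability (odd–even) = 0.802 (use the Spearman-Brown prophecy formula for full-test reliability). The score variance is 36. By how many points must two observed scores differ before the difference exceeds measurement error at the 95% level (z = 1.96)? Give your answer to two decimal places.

5.51

σ = 36^(1/2) = 6.000
Full-length reliability (Spearman-Brown) = 2(0.802)/(1+0.802) ≃ 0.890
SEM = 6.000×√(1 − 0.890) ≃ 1.989
SE_diff = SEM × √2 ≃ 1.989 × 1.414 ≃ 2.813
Smallest detectable difference = 1.96×2.813 ≃ 5.513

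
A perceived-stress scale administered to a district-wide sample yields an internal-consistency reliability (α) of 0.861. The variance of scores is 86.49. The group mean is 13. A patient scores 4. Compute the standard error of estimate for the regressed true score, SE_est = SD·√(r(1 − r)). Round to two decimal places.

3.22

SD = √86.49 ≈ 9.300
SE_est = 9.300*√(0.861*0.139) ≈ 3.217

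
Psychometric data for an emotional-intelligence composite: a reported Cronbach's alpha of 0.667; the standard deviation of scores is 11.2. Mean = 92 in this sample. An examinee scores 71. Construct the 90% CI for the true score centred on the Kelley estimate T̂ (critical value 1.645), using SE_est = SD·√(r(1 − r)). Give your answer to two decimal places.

T̂ = 0.6670(71) + 0.3330(92) ≈ 77.9930
SE_est = SD × √(r(1 − r)) = 11.2000 × √0.2221 ≈ 11.2000 × 0.4713 ≈ 5.2784
90% CI: 77.9930 ± 8.6830 ≈ (69.3100, 86.6760)

[69.31, 86.68]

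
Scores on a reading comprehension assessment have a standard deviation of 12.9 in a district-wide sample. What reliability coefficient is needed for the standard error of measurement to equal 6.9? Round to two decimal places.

Required reliability = 1 − (SEM/SD)² = 1 − 0.2861 ≃ 0.7139

0.71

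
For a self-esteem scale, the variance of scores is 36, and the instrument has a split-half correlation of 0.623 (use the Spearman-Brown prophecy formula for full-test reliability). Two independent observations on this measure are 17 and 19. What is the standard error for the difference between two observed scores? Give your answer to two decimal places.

SD = √36 = 6.00000
Spearman-Brown: r = 2(0.623) / (1 + 0.623) = 1.24600 / 1.62300 ≈ 0.76771
SEM = 6.00000 * √(1 − 0.76771) = 6.00000 * √0.23229 ≈ 6.00000 * 0.48196 ≈ 2.89176
SE_diff = SEM * √2 ≈ 2.89176 * 1.41421 ≈ 4.08957

4.09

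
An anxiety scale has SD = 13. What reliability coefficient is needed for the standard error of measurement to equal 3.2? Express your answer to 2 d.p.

r = 1 − (3.2000/13)² ≈ 1 − 0.0606 ≈ 0.9394

0.94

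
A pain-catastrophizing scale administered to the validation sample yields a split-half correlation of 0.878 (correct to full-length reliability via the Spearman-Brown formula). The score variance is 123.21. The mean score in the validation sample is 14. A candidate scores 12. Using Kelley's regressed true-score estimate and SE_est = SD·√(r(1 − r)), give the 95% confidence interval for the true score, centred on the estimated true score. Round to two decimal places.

[6.77, 17.49]

σ = 123.21^(1/2) = 11.1000
Spearman-Brown: r = 2(0.878) / (1 + 0.878) = 1.7560 / 1.8780 ≃ 0.9350
T̂ = r·X + (1 − r)·M = 0.9350*12 + 0.0650*14 ≃ 11.2204 + 0.9095 ≃ 12.1299
SE_est = SD * √(r(1 − r)) = 11.1000 * √0.0607 ≃ 11.1000 * 0.2465 ≃ 2.7357
CI = 12.1299 ± 1.96 * 2.7357 → [6.7679, 17.4919]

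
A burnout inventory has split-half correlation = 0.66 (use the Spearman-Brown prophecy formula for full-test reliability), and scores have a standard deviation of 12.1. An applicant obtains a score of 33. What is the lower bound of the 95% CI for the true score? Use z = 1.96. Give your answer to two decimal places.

22.27

Spearman-Brown: r = 2(0.66) / (1 + 0.66) = 1.320 / 1.660 ≈ 0.795
SEM = 12.100 × √(1 − 0.795) = 12.100 × √0.205 ≈ 12.100 × 0.453 ≈ 5.476
Margin = 1.96 × 5.476 ≈ 10.733
Lower bound: 33 − 10.733 = 22.267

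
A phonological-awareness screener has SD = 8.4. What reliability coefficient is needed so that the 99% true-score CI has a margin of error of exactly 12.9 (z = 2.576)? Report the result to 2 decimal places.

0.64

SEM needed = half-width / z = 12.9/2.576 ≈ 5.00776
r = 1 − (SEM / SD)² = 1 − (5.00776 / 8.4)² ≈ 1 − 0.35541 ≈ 0.64459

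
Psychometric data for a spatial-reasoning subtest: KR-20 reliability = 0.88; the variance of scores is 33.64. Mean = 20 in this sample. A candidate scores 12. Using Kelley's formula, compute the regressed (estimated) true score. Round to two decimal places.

T̂ = r·X + (1 − r)·M = 0.88000*12 + 0.12000*20 = 10.56000 + 2.40000 ≈ 12.96000

12.96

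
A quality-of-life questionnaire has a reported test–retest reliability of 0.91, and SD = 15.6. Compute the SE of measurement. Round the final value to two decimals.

The standard error of measurement is 15.600*√(1 − 0.910) ≈ 15.600*0.300 ≈ 4.680.

4.68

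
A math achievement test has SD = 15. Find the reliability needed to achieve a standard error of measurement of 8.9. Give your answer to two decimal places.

0.65

r = 1 − (SEM / SD)² = 1 − (8.90000 / 15)² ≈ 1 − 0.35204 ≈ 0.64796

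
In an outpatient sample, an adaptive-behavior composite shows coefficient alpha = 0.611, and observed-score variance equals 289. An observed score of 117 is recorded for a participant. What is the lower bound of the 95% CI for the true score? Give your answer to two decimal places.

σ = 289^(1/2) = 17.000
SEM = 17.000 · √(1 − 0.611) = 17.000 · √0.389 ≈ 17.000 · 0.624 ≈ 10.603
Half-width = 1.96·10.603 ≈ 20.782
Lower limit = 117 − 20.782 ≈ 96.218

96.22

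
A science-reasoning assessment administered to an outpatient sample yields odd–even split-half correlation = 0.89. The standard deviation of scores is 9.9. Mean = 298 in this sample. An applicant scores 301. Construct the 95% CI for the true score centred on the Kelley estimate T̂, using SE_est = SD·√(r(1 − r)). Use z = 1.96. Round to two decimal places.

[296.28, 305.37]

Full-length reliability (Spearman-Brown) = 2(0.89)/(1+0.89) ≈ 0.9418
T̂ = 0.9418(301) + 0.0582(298) ≈ 300.8254
SE_est = 9.9000*√(0.9418*0.0582) ≈ 2.3178
95% CI: 300.8254 ± 4.5429 ≈ (296.2825, 305.3683)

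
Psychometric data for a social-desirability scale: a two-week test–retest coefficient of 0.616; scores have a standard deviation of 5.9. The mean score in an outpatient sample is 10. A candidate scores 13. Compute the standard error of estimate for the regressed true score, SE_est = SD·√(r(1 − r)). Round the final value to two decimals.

SE_est = SD × √(r(1 − r)) = 5.900 × √0.237 ≈ 5.900 × 0.486 ≈ 2.870

2.87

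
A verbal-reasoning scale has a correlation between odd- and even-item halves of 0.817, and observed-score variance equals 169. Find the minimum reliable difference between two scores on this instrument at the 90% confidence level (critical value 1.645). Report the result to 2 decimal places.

9.60

SD = √169 = 13.0000
Full-length reliability (Spearman-Brown) = 2(0.817)/(1+0.817) ≈ 0.8993
SEM = 13.0000*√(1 − 0.8993) ≈ 4.1256
SE_diff = √2 * SEM ≈ 5.8345
Minimum reliable difference = 1.645 * SE_diff ≈ 1.645 * 5.8345 ≈ 9.5978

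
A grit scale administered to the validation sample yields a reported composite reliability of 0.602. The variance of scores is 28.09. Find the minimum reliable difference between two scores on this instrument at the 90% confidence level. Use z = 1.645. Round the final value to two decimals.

7.78

SD = √28.09 ≈ 5.300
SEM = 5.300 × √(1 − 0.602) = 5.300 × √0.398 ≈ 5.300 × 0.631 ≈ 3.344
SE_diff = √2 × SEM ≈ 4.729
Minimum reliable difference = 1.645 × SE_diff ≈ 1.645 × 4.729 ≈ 7.779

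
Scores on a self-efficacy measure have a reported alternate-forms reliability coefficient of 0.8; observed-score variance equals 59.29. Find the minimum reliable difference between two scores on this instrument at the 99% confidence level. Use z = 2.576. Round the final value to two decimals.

SD = √59.29 ≈ 7.7000
SEM = 7.7000 · √(1 − 0.8000) = 7.7000 · √0.2000 ≈ 7.7000 · 0.4472 ≈ 3.4435
Standard error of the difference = 3.4435·√2 ≈ 4.8699
Minimum reliable difference = 2.576 · SE_diff ≈ 2.576 · 4.8699 ≈ 12.5449

12.54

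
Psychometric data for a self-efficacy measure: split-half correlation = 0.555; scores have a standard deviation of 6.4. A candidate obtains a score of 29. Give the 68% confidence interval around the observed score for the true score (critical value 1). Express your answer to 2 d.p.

r_full = 2·0.555 / (1 + 0.555) ≈ 0.7138
SEM = 6.4000 × √(1 − 0.7138) = 6.4000 × √0.2862 ≈ 6.4000 × 0.5350 ≈ 3.4237
Margin = 1 × 3.4237 ≈ 3.4237
CI = 29 ± 3.4237 → [25.5763, 32.4237]

[25.58, 32.42]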